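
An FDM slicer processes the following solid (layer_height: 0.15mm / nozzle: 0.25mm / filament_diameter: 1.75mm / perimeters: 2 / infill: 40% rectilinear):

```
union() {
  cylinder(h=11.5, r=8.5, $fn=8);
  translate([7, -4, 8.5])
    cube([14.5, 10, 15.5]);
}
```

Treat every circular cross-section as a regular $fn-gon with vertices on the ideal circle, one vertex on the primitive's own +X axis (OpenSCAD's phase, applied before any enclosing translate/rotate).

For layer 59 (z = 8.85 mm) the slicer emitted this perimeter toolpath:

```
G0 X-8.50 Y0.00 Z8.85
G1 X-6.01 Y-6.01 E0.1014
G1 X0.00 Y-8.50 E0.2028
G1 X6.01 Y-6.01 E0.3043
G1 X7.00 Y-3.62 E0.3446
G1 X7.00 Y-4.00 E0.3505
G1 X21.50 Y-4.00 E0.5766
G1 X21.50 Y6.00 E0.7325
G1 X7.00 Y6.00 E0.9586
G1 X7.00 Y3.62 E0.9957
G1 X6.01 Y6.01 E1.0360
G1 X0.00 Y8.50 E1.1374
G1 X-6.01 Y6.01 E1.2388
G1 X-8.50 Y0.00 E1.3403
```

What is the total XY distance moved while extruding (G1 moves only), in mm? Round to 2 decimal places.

85.97 mm

Sum the Euclidean lengths of each G1 segment: total = 85.97 mm.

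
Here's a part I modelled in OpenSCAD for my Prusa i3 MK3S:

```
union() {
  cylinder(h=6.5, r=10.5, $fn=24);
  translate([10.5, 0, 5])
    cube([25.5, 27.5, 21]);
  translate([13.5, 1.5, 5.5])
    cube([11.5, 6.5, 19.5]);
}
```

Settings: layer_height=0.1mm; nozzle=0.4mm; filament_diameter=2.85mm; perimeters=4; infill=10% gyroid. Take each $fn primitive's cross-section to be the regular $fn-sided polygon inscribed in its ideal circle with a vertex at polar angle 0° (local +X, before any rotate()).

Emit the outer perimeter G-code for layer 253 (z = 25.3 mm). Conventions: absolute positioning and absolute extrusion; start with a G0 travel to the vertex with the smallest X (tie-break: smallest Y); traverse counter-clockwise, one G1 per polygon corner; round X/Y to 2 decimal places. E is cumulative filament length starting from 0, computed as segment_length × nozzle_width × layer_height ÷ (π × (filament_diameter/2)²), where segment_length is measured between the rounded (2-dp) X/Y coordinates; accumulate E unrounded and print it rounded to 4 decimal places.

At z = 25.3 mm: the cylinder is absent (z outside [0, 6.5]); the cube at (10.5, 0) (footprint 25.5×27.5) is included at this height; the cube at (13.5, 1.5) does not reach this height (z outside [5.5, 25]); Taking the union: only the 25.5×27.5 cube at (10.5, 0) is present, so the union is just that shape — 1 connected region. The outline is a single polygon with 4 vertices. Extrusion per mm of travel: 0.4 × 0.1 / (π × 1.425²) = 0.006270. Accumulating E over each segment gives final E = 0.6646.

G0 X10.50 Y0.00 Z25.30
G1 X36.00 Y0.00 E0.1599
G1 X36.00 Y27.50 E0.3323
G1 X10.50 Y27.50 E0.4922
G1 X10.50 Y0.00 E0.6646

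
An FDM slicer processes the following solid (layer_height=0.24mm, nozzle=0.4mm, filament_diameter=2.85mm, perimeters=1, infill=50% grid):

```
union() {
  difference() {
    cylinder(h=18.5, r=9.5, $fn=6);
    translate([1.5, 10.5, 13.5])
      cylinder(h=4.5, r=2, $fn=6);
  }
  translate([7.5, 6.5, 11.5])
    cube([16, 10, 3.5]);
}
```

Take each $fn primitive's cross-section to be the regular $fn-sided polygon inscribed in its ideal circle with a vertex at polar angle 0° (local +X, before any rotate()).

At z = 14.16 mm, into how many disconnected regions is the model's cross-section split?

At z = 14.16 mm: the cylinder: section is a regular 6-gon, circumradius r=9.5; the r=2 cylinder at (1.5, 10.5) gives a regular 6-gon of circumradius 2 (constant along its height); Taking the first minus the rest: starting from the r=9.5 cylinder, the r=2 cylinder at (1.5, 10.5) misses the remaining region (no effect) — 1 connected region; the 16×10 cube at (7.5, 6.5) contributes its full rectangle; Combining (union): the 2 present regions are separate (no shared area or edge), so areas and boundary lengths simply add and each stays a separate island — 2 connected regions. The result has 2 disconnected regions.

2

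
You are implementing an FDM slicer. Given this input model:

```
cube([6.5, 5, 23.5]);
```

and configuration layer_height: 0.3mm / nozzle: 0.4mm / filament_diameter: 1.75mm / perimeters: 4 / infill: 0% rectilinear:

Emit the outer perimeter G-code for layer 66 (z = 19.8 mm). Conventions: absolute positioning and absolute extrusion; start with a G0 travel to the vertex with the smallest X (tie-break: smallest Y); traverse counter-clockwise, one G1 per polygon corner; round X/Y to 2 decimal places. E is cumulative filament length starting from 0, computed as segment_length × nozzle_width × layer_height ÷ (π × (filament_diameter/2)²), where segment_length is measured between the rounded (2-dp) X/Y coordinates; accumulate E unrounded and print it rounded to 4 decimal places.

G0 X0.00 Y0.00 Z19.80
G1 X6.50 Y0.00 E0.3243
G1 X6.50 Y5.00 E0.5737
G1 X0.00 Y5.00 E0.8980
G1 X0.00 Y0.00 E1.1475

At z = 19.8 mm: the cube (footprint 6.5×5) is included at this height. The outline is a single polygon with 4 vertices. Extrusion per mm of travel: 0.4 × 0.3 / (π × 0.875²) = 0.049890. Accumulating E over each segment gives final E = 1.1475.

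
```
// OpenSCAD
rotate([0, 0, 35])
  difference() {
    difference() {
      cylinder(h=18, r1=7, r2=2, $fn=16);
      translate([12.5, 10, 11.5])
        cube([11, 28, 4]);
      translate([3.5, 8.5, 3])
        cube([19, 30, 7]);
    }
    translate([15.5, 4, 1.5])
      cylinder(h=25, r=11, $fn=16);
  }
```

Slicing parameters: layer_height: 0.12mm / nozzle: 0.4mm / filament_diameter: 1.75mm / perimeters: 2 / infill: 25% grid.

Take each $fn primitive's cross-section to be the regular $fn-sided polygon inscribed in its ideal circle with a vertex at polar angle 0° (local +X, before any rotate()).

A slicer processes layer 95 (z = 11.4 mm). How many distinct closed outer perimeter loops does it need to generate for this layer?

At z = 11.4 mm: the cone (r1=7→r2=2) has section circumradius 3.833 here — a regular 16-gon; the cube at (12.5, 10) is absent (z outside [11.5, 15.5]); the cube at (3.5, 8.5) is not intersected at this z (z outside [3, 10]); After the difference (first − rest): none of the subtracted shapes is present at this height, so the cone is unchanged — 1 connected region; the r=11 cylinder at (15.5, 4) contributes a regular 16-gon of circumradius 11; Taking the first minus the rest: starting from the result so far, the r=11 cylinder at (15.5, 4) misses the remaining region (no effect) — 1 connected region; (whole slice rotated 35° about Z — lengths, areas and connectivity unchanged). The result has 1 disconnected region.

1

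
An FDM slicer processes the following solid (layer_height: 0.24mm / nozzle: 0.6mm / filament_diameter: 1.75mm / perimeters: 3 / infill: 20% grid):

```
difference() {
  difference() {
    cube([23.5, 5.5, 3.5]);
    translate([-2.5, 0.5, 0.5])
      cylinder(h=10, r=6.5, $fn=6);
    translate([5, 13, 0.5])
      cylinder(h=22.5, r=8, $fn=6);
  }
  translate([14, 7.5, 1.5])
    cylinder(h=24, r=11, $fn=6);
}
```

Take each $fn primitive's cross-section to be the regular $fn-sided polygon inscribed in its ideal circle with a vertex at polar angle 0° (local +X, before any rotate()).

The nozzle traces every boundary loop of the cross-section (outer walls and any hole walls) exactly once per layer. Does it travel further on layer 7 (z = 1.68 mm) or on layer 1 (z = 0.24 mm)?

layer 1 (z = 0.24 mm)

Layer 7 (z = 1.68): the cube is present — its section is the full 23.5×5.5 rectangle (perimeter 58.00 mm); the cylinder at (-2.5, 0.5): section is a regular 6-gon, circumradius r=6.5 (perimeter = 2·6·6.500·sin(180°/6) = 39.00 mm); the r=8 cylinder at (5, 13) contributes a regular 6-gon of circumradius 8 (perimeter = 2·6·8.000·sin(180°/6) = 48.00 mm); After the difference (first − rest): starting from the 23.5×5.5 cube, the r=6.5 cylinder at (-2.5, 0.5) partially overlaps it — only the 14.71 mm² overlap (of its 109.77 mm²) is removed, clipping the outline; the r=8 cylinder at (5, 13) misses the remaining region (no effect) — boundary = 54.03 mm; the cylinder at (14, 7.5): section is a regular 6-gon, circumradius r=11 (perimeter = 2·6·11.000·sin(180°/6) = 66.00 mm); Taking the first minus the rest: starting from that combined region, the r=11 cylinder at (14, 7.5) partially overlaps it — only the 90.73 mm² overlap (of its 314.37 mm²) is removed, clipping the outline — boundary = 32.75 mm. So its perimeter = 32.75 mm. Layer 1 (z = 0.24): the cube is present — its section is the full 23.5×5.5 rectangle (perimeter 58.00 mm); the cylinder at (-2.5, 0.5) does not reach this height (z outside [0.5, 10.5]); the cylinder at (5, 13) is not intersected at this z (z outside [0.5, 23]); After the difference (first − rest): none of the subtracted shapes is present at this height, so the 23.5×5.5 cube is unchanged — boundary = 58.00 mm; the cylinder at (14, 7.5) is not intersected at this z (z outside [1.5, 25.5]); After the difference (first − rest): none of the subtracted shapes is present at this height, so the result so far is unchanged — boundary = 58.00 mm. So its perimeter = 58.00 mm. Layer 1 is larger (58.00 vs 32.75 mm).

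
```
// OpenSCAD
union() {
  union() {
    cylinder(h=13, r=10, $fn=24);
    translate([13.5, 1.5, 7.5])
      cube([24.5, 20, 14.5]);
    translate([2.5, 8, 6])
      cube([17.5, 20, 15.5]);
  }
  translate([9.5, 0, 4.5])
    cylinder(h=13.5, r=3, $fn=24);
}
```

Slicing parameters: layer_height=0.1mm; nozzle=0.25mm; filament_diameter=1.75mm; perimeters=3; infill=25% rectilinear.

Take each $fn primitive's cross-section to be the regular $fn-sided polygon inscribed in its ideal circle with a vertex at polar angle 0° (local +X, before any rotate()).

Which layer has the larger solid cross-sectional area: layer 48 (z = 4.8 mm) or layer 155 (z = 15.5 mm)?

layer 155 (z = 15.5 mm)

Layer 48 (z = 4.8): the r=10 cylinder contributes a regular 24-gon of circumradius 10 (area = (24/2)·10.000²·sin(360°/24) = 310.58 mm²); the cube at (13.5, 1.5) does not reach this height (z outside [7.5, 22]); the cube at (2.5, 8) is absent (z outside [6, 21.5]); Combining (union): only the r=10 cylinder is present, so the union is just that shape — area = 310.58 mm²; the r=3 cylinder at (9.5, 0) gives a regular 24-gon of circumradius 3 (constant along its height) (area = (24/2)·3.000²·sin(360°/24) = 27.95 mm²); Combining (union): the regions partially overlap — summed areas 338.54 mm² minus the doubly-counted overlap 15.74 mm² gives 322.79 mm² — area = 322.79 mm². So its area = 322.79 mm². Layer 155 (z = 15.5): the cylinder is not intersected at this z (z outside [0, 13]); the cube at (13.5, 1.5) (footprint 24.5×20) is included at this height (area 490.00 mm²); the cube at (2.5, 8) (footprint 17.5×20) is included at this height (area 350.00 mm²); Combining (union): the regions partially overlap — summed areas 840.00 mm² minus the doubly-counted overlap 87.75 mm² gives 752.25 mm² — area = 752.25 mm²; the r=3 cylinder at (9.5, 0) gives a regular 24-gon of circumradius 3 (constant along its height) (area = (24/2)·3.000²·sin(360°/24) = 27.95 mm²); Merging all regions: the 2 present regions are separate (no shared area or edge), so areas and boundary lengths simply add and each stays a separate island — area = 780.20 mm². So its area = 780.20 mm². Layer 155 is larger (780.20 vs 322.79 mm²).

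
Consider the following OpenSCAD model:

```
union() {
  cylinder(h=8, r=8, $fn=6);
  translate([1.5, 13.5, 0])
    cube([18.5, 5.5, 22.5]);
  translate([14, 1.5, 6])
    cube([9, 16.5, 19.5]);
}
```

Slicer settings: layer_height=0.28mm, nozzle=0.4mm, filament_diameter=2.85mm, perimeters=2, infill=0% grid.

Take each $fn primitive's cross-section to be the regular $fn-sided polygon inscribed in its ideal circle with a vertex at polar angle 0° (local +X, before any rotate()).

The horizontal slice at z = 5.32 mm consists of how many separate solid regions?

2

At z = 5.32 mm: the r=8 cylinder gives a regular 6-gon of circumradius 8 (constant along its height); the cube at (1.5, 13.5) (footprint 18.5×5.5) is included at this height; the cube at (14, 1.5) does not reach this height (z outside [6, 25.5]); Combining (union): the 2 present regions are separate (no shared area or edge), so areas and boundary lengths simply add and each stays a separate island — 2 connected regions. The result has 2 disconnected regions.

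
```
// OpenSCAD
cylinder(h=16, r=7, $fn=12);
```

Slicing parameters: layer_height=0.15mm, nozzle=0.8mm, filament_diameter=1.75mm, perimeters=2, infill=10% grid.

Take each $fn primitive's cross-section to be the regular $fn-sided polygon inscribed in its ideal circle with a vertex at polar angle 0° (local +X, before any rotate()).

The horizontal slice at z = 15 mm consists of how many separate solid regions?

At z = 15 mm: the r=7 cylinder gives a regular 12-gon of circumradius 7 (constant along its height). The result has 1 disconnected region.

1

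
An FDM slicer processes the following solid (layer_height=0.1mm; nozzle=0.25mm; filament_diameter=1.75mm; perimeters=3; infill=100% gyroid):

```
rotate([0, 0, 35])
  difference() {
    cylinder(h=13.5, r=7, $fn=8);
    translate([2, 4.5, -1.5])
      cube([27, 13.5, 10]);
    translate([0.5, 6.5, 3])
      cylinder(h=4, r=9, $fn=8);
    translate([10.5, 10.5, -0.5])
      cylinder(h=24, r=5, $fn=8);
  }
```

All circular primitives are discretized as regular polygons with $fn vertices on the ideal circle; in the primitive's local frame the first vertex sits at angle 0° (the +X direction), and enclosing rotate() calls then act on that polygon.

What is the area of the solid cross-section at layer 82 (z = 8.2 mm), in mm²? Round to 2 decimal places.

At z = 8.2 mm: the cylinder: section is a regular 8-gon, circumradius r=7 (area = (8/2)·7.000²·sin(360°/8) = 138.59 mm²); the 27×13.5 cube at (2, 4.5) contributes its full rectangle (area 364.50 mm²); the cylinder at (0.5, 6.5) is absent (z outside [3, 7]); the cylinder at (10.5, 10.5): section is a regular 8-gon, circumradius r=5 (area = (8/2)·5.000²·sin(360°/8) = 70.71 mm²); Subtracting the remaining from the first: starting from the r=7 cylinder (138.59 mm²), the 27×13.5 cube at (2, 4.5) partially overlaps it — only the 3.17 mm² overlap (of its 364.50 mm²) is removed, clipping the outline; the r=5 cylinder at (10.5, 10.5) misses the remaining region (no effect) — area = 135.42 mm²; (rotated 35° about Z; rotation is an isometry so areas/perimeters/island counts are preserved). Overall, the cross-section is a single solid region. Net area = 135.42 mm².

135.42 mm²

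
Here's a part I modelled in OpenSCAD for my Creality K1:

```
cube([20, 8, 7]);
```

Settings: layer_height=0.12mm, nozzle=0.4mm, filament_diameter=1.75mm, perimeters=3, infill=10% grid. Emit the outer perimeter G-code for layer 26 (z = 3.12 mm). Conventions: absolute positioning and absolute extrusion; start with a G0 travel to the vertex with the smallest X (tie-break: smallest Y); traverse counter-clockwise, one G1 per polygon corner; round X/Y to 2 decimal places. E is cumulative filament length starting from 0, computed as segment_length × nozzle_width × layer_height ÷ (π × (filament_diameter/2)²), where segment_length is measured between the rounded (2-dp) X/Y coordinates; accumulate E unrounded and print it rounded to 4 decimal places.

G0 X0.00 Y0.00 Z3.12
G1 X20.00 Y0.00 E0.3991
G1 X20.00 Y8.00 E0.5588
G1 X0.00 Y8.00 E0.9579
G1 X0.00 Y0.00 E1.1175

At z = 3.12 mm: the cube is present — its section is the full 20×8 rectangle. The outline is a single polygon with 4 vertices. Extrusion per mm of travel: 0.4 × 0.12 / (π × 0.875²) = 0.019956. Accumulating E over each segment gives final E = 1.1175.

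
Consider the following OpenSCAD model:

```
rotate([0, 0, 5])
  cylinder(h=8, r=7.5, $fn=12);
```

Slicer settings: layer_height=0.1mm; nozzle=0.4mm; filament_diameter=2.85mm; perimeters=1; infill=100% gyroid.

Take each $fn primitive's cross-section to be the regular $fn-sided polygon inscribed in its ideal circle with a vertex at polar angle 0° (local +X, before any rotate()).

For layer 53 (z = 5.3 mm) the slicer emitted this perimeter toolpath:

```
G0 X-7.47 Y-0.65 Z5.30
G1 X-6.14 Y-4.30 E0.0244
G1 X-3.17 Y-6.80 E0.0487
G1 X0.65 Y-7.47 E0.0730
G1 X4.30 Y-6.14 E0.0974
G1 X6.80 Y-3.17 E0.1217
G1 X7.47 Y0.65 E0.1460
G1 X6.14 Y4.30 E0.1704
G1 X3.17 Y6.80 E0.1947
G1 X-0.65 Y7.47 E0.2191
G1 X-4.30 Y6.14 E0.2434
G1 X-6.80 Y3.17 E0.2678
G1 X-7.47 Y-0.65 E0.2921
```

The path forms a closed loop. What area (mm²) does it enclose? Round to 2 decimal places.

Apply the shoelace formula to the sequence of (X, Y) vertices; enclosed area = 168.70 mm².

168.70 mm²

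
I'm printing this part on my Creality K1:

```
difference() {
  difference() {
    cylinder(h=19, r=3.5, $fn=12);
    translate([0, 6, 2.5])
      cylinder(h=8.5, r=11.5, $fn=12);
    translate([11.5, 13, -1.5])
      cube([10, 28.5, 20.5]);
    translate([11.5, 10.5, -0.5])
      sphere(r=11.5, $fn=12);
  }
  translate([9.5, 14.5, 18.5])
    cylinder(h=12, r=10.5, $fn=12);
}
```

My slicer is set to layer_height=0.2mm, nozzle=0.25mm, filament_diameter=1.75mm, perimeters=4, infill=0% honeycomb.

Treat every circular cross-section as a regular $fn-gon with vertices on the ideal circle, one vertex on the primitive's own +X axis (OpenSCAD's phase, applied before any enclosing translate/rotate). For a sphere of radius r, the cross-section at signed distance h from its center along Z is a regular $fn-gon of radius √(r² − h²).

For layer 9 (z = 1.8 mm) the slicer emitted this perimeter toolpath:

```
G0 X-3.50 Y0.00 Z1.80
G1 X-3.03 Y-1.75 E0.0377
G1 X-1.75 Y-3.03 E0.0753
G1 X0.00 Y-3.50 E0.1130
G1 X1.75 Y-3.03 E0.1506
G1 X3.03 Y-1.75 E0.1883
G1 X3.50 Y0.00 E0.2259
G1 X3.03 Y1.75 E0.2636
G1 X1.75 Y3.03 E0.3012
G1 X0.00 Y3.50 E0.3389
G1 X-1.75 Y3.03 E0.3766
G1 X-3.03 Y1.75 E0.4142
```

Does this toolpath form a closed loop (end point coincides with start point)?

no

Start point (G0): (-3.50, 0.00). End point (last G1): the path does not return to the start — open.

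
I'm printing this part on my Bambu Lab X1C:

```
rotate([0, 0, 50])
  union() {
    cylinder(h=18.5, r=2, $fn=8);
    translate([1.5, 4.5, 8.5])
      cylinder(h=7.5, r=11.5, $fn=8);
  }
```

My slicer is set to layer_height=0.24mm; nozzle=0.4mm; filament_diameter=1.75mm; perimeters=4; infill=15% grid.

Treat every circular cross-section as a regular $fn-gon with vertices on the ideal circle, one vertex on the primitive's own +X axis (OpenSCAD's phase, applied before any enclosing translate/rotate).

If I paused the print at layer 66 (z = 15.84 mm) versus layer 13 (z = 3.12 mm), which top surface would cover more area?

Layer 66 (z = 15.84): the r=2 cylinder gives a regular 8-gon of circumradius 2 (constant along its height) (area = (8/2)·2.000²·sin(360°/8) = 11.31 mm²); the r=11.5 cylinder at (1.5, 4.5) gives a regular 8-gon of circumradius 11.5 (constant along its height) (area = (8/2)·11.500²·sin(360°/8) = 374.06 mm²); Merging all regions: the r=2 cylinder lies entirely inside the r=11.5 cylinder at (1.5, 4.5), so the union is just the r=11.5 cylinder at (1.5, 4.5) — area = 374.06 mm²; (rotated 50° about Z; rotation is an isometry so areas/perimeters/island counts are preserved). So its area = 374.06 mm². Layer 13 (z = 3.12): the cylinder: section is a regular 8-gon, circumradius r=2 (area = (8/2)·2.000²·sin(360°/8) = 11.31 mm²); the cylinder at (1.5, 4.5) is not intersected at this z (z outside [8.5, 16]); Combining (union): only the r=2 cylinder is present, so the union is just that shape — area = 11.31 mm²; (whole slice rotated 50° about Z — lengths, areas and connectivity unchanged). So its area = 11.31 mm². Layer 66 is larger (374.06 vs 11.31 mm²).

layer 66 (z = 15.84 mm)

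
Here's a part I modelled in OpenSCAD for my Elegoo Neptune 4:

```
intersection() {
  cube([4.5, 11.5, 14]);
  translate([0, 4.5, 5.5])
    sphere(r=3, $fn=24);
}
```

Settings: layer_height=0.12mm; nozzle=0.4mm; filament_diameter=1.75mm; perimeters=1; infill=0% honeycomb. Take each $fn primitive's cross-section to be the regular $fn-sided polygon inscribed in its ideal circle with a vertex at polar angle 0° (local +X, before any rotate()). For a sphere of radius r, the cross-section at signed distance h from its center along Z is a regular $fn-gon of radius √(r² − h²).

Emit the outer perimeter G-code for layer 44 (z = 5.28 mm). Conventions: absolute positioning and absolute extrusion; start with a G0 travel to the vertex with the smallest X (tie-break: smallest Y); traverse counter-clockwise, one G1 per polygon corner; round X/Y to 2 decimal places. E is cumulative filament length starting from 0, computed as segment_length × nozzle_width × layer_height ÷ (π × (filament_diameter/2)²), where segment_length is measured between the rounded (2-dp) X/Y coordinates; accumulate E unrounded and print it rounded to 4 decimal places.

At z = 5.28 mm: the cube (footprint 4.5×11.5) is included at this height; the sphere at (0, 4.5): section is a regular 24-gon, circumradius = √(r²−h²) = √(3²−0.22²) = 2.992; After intersecting: the r=3 sphere at (0, 4.5) partially overlaps the 4.5×11.5 cube; clipping to the common part keeps 13.90 mm² — 1 connected region. The outline is a single polygon with 13 vertices. Extrusion per mm of travel: 0.4 × 0.12 / (π × 0.875²) = 0.019956. Accumulating E over each segment gives final E = 0.3064.

G0 X0.00 Y1.51 Z5.28
G1 X0.77 Y1.61 E0.0155
G1 X1.50 Y1.91 E0.0312
G1 X2.12 Y2.38 E0.0468
G1 X2.59 Y3.00 E0.0623
G1 X2.89 Y3.73 E0.0780
G1 X2.99 Y4.50 E0.0935
G1 X2.89 Y5.27 E0.1090
G1 X2.59 Y6.00 E0.1248
G1 X2.12 Y6.62 E0.1403
G1 X1.50 Y7.09 E0.1558
G1 X0.77 Y7.39 E0.1716
G1 X0.00 Y7.49 E0.1871
G1 X0.00 Y1.51 E0.3064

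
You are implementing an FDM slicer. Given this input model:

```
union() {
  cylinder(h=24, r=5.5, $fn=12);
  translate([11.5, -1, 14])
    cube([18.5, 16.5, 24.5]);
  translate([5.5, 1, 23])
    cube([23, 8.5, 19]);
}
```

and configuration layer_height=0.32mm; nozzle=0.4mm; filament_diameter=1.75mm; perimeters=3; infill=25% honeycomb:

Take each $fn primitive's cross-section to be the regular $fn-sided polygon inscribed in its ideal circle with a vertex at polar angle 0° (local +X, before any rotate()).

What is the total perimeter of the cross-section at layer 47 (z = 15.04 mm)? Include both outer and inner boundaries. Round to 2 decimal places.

104.16 mm

At z = 15.04 mm: the r=5.5 cylinder contributes a regular 12-gon of circumradius 5.5 (perimeter = 2·12·5.500·sin(180°/12) = 34.16 mm); the 18.5×16.5 cube at (11.5, -1) contributes its full rectangle (perimeter 70.00 mm); the cube at (5.5, 1) is not intersected at this z (z outside [23, 42]); Merging all regions: the 2 present regions are separate (no shared area or edge), so areas and boundary lengths simply add and each stays a separate island — boundary = 104.16 mm. Overall, the cross-section has 2 separate islands. Total boundary length (outer) = 104.16 mm.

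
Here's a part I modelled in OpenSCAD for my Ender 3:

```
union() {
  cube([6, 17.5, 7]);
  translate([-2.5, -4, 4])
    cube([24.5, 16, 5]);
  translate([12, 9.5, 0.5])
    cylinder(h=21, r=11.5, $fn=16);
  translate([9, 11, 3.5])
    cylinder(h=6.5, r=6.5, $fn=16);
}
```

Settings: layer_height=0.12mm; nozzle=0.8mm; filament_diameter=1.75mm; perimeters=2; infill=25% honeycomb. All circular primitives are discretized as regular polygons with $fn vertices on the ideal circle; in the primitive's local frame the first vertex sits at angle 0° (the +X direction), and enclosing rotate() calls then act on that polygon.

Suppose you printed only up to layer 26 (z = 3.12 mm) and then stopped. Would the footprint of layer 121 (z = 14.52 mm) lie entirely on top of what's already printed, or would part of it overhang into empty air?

Compare the two slices. At z = 3.12: the cube (footprint 6×17.5) is included at this height (area 105.00 mm²); the cube at (-2.5, -4) is not intersected at this z (z outside [4, 9]); the cylinder at (12, 9.5): section is a regular 16-gon, circumradius r=11.5 (area = (16/2)·11.500²·sin(360°/16) = 404.88 mm²); the cylinder at (9, 11) does not reach this height (z outside [3.5, 10]); Taking the union: the regions partially overlap — summed areas 509.88 mm² minus the doubly-counted overlap 70.99 mm² gives 438.89 mm² — area = 438.89 mm². At z = 14.52: the cube does not reach this height (z outside [0, 7]); the cube at (-2.5, -4) is not intersected at this z (z outside [4, 9]); the r=11.5 cylinder at (12, 9.5) contributes a regular 16-gon of circumradius 11.5 (area = (16/2)·11.500²·sin(360°/16) = 404.88 mm²); the cylinder at (9, 11) is not intersected at this z (z outside [3.5, 10]); Combining (union): only the r=11.5 cylinder at (12, 9.5) is present, so the union is just that shape — area = 404.88 mm². Checking containment: the cross-section at z = 14.52 is a subset of the cross-section at z = 3.12.

entirely on top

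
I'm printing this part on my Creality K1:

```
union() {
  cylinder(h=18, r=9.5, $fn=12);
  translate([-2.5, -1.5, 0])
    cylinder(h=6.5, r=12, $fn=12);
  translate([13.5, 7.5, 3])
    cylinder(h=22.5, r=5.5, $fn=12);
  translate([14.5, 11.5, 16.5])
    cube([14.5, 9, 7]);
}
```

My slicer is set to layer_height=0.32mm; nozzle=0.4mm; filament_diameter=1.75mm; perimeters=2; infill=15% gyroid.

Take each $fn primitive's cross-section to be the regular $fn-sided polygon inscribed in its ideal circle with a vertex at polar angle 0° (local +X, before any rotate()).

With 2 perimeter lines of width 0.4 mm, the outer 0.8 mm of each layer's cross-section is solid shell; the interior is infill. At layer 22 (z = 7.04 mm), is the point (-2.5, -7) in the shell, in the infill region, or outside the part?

At z = 7.04 mm: the r=9.5 cylinder gives a regular 12-gon of circumradius 9.5 (constant along its height); the cylinder at (-2.5, -1.5) does not reach this height (z outside [0, 6.5]); the cylinder at (13.5, 7.5): section is a regular 12-gon, circumradius r=5.5; the cube at (14.5, 11.5) is not intersected at this z (z outside [16.5, 23.5]); Taking the union: the 2 present regions are separate (no shared area or edge), so areas and boundary lengths simply add and each stays a separate island — 2 connected regions. Overall, the cross-section has 2 separate islands. The nearest boundary edge runs (-0.00, -9.50)→(-4.75, -8.23); distance from the point to it = 1.77 mm. (Shell/infill is judged within the island containing the point — the largest one.) The point is inside the cross-section and 1.77 mm from the nearest boundary — more than the 0.8 mm shell width (2 × 0.4), so it's in the infill interior.

infill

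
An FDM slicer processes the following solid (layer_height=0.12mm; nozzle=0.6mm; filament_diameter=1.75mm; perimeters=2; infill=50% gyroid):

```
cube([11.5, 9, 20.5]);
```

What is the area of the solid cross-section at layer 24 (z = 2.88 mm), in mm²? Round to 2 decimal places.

At z = 2.88 mm: the 11.5×9 cube contributes its full rectangle (area 103.50 mm²). Overall, the cross-section is a single solid region. Net area = 103.50 mm².

103.50 mm²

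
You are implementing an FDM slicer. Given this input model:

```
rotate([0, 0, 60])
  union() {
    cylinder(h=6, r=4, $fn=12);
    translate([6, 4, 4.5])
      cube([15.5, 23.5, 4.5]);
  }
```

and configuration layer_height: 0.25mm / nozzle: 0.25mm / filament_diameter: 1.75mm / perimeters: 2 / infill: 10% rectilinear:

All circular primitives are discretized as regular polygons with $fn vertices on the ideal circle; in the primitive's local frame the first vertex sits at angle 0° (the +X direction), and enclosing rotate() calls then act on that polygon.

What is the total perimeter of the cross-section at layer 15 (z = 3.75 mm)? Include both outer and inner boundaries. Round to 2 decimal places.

24.85 mm

At z = 3.75 mm: the r=4 cylinder contributes a regular 12-gon of circumradius 4 (perimeter = 2·12·4.000·sin(180°/12) = 24.85 mm); the cube at (6, 4) is not intersected at this z (z outside [4.5, 9]); Combining (union): only the r=4 cylinder is present, so the union is just that shape — boundary = 24.85 mm; (whole slice rotated 60° about Z — lengths, areas and connectivity unchanged). Overall, the cross-section is a single solid region. Total boundary length (outer) = 24.85 mm.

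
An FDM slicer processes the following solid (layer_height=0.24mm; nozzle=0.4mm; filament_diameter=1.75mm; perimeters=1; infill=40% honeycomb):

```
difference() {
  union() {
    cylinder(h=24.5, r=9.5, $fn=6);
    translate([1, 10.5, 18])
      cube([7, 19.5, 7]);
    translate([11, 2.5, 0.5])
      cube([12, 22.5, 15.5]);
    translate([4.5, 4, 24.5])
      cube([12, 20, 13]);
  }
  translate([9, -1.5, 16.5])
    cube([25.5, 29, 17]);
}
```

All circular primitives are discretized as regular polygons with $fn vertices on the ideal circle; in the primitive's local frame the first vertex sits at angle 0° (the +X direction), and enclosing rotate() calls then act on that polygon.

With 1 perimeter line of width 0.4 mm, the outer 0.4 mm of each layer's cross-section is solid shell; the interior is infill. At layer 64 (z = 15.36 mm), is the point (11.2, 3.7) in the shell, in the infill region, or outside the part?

At z = 15.36 mm: the r=9.5 cylinder contributes a regular 6-gon of circumradius 9.5; the cube at (1, 10.5) is absent (z outside [18, 25]); the cube at (11, 2.5) is present — its section is the full 12×22.5 rectangle; the cube at (4.5, 4) does not reach this height (z outside [24.5, 37.5]); Taking the union: the 2 present regions are separate (no shared area or edge), so areas and boundary lengths simply add and each stays a separate island — 2 connected regions; the cube at (9, -1.5) does not reach this height (z outside [16.5, 33.5]); Subtracting the remaining from the first: none of the subtracted shapes is present at this height, so the result so far is unchanged — 2 connected regions. Overall, the cross-section has 2 separate islands. The nearest boundary edge runs (11.00, 2.50)→(11.00, 25.00); distance from the point to it = 0.20 mm. (Shell/infill is judged within the island containing the point — the largest one.) The point is inside the cross-section, 0.20 mm from the nearest boundary — within the 0.4 mm shell band (1 × 0.4).

shell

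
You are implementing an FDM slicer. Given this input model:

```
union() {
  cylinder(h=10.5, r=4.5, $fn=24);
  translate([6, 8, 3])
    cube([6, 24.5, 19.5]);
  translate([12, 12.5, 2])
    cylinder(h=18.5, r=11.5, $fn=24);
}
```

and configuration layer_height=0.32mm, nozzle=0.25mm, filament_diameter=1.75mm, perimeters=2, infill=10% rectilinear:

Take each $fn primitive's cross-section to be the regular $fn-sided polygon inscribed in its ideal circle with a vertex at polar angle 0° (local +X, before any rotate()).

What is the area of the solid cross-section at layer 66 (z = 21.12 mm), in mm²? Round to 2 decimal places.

At z = 21.12 mm: the cylinder is not intersected at this z (z outside [0, 10.5]); the cube at (6, 8) (footprint 6×24.5) is included at this height (area 147.00 mm²); the cylinder at (12, 12.5) is absent (z outside [2, 20.5]); Combining (union): only the 6×24.5 cube at (6, 8) is present, so the union is just that shape — area = 147.00 mm². Overall, the cross-section is a single solid region. Net area = 147.00 mm².

147.00 mm²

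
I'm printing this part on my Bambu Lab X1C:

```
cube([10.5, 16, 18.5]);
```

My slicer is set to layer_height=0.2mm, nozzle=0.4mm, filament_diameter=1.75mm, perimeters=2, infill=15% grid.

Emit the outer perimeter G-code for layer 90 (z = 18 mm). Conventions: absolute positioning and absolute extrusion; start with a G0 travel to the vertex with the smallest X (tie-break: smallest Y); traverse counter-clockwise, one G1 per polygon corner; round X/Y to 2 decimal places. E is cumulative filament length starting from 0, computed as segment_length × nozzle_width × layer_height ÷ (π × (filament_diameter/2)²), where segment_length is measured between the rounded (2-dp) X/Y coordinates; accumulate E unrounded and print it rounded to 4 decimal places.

G0 X0.00 Y0.00 Z18.00
G1 X10.50 Y0.00 E0.3492
G1 X10.50 Y16.00 E0.8814
G1 X0.00 Y16.00 E1.2306
G1 X0.00 Y0.00 E1.7628

At z = 18 mm: the 10.5×16 cube contributes its full rectangle. The outline is a single polygon with 4 vertices. Extrusion per mm of travel: 0.4 × 0.2 / (π × 0.875²) = 0.033260. Accumulating E over each segment gives final E = 1.7628.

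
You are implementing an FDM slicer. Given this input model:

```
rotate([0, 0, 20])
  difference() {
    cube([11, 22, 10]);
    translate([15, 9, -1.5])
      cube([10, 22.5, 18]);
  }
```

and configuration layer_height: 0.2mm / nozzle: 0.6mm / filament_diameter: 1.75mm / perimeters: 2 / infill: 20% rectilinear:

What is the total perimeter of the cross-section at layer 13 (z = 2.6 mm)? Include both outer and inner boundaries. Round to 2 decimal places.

At z = 2.6 mm: the 11×22 cube contributes its full rectangle (perimeter 66.00 mm); the 10×22.5 cube at (15, 9) contributes its full rectangle (perimeter 65.00 mm); Taking the first minus the rest: starting from the 11×22 cube, the 10×22.5 cube at (15, 9) misses the remaining region (no effect) — boundary = 66.00 mm; (rotated 20° about Z; rotation is an isometry so areas/perimeters/island counts are preserved). Overall, the cross-section is a single solid region. Total boundary length (outer) = 66.00 mm.

66.00 mm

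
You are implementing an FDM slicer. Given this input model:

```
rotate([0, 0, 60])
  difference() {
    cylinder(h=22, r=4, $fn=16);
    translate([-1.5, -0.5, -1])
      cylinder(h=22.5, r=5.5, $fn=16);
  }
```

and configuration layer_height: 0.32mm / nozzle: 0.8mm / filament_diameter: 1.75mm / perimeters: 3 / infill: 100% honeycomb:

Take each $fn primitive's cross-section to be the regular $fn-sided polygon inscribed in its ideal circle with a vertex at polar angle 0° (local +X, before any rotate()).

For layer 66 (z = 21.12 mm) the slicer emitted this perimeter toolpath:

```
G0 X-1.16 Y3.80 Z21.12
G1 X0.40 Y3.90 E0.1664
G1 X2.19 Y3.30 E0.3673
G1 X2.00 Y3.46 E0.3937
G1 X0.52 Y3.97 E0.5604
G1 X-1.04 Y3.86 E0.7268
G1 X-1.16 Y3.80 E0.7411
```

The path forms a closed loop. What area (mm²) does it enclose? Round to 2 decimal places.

Apply the shoelace formula to the sequence of (X, Y) vertices; enclosed area = 0.26 mm².

0.26 mm²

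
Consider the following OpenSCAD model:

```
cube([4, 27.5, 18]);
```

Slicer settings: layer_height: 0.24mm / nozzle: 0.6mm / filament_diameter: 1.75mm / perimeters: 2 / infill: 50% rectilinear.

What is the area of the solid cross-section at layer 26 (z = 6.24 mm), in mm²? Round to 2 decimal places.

At z = 6.24 mm: the cube is present — its section is the full 4×27.5 rectangle (area 110.00 mm²). Overall, the cross-section is a single solid region. Net area = 110.00 mm².

110.00 mm²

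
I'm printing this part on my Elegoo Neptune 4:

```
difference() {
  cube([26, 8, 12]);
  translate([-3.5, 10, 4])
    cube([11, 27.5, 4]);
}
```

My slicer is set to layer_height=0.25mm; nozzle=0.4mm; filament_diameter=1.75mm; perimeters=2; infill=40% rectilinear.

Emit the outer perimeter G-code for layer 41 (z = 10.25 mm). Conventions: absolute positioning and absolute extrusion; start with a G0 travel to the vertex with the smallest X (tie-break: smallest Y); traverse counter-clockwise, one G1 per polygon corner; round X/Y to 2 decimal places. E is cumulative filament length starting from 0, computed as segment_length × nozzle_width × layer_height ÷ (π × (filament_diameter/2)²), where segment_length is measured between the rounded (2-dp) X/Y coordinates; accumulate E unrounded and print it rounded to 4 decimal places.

At z = 10.25 mm: the cube is present — its section is the full 26×8 rectangle; the cube at (-3.5, 10) is absent (z outside [4, 8]); Taking the first minus the rest: none of the subtracted shapes is present at this height, so the 26×8 cube is unchanged — 1 connected region. The outline is a single polygon with 4 vertices. Extrusion per mm of travel: 0.4 × 0.25 / (π × 0.875²) = 0.041575. Accumulating E over each segment gives final E = 2.8271.

G0 X0.00 Y0.00 Z10.25
G1 X26.00 Y0.00 E1.0810
G1 X26.00 Y8.00 E1.4136
G1 X0.00 Y8.00 E2.4945
G1 X0.00 Y0.00 E2.8271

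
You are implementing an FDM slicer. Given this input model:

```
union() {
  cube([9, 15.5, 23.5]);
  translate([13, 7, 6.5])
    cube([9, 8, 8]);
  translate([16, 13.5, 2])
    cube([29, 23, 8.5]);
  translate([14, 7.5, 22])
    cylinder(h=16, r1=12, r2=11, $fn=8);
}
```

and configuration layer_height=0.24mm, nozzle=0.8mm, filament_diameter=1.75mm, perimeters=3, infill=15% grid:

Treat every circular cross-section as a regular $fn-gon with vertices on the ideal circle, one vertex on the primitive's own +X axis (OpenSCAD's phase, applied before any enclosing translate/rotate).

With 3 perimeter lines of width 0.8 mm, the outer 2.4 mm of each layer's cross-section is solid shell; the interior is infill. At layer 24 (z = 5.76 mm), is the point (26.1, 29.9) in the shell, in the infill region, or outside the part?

At z = 5.76 mm: the cube is present — its section is the full 9×15.5 rectangle; the cube at (13, 7) does not reach this height (z outside [6.5, 14.5]); the 29×23 cube at (16, 13.5) contributes its full rectangle; the cone at (14, 7.5) is not intersected at this z (z outside [22, 38]); Taking the union: the 2 present regions are separate (no shared area or edge), so areas and boundary lengths simply add and each stays a separate island — 2 connected regions. Overall, the cross-section has 2 separate islands. The nearest boundary edge runs (16.00, 36.50)→(45.00, 36.50); distance from the point to it = 6.60 mm. (Shell/infill is judged within the island containing the point — the largest one.) The point is inside the cross-section and 6.60 mm from the nearest boundary — more than the 2.4 mm shell width (3 × 0.8), so it's in the infill interior.

infill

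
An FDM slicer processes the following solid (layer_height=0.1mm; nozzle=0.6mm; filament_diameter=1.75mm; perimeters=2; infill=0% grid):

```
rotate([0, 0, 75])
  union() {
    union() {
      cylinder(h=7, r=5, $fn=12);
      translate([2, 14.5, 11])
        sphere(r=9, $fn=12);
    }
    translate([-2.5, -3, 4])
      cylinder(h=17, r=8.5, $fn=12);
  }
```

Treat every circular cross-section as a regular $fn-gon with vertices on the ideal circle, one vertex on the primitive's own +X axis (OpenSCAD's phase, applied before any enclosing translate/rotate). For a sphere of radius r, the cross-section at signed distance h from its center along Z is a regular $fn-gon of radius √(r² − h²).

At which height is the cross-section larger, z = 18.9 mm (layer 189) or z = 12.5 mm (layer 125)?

layer 125 (z = 12.5 mm)

Layer 189 (z = 18.9): the cylinder does not reach this height (z outside [0, 7]); the r=9 sphere at (2, 14.5) slices to a regular 12-gon of circumradius 4.312 (√(r²−h²) with h=7.9 from center) (area = (12/2)·4.312²·sin(360°/12) = 55.77 mm²); Taking the union: only the r=9 sphere at (2, 14.5) is present, so the union is just that shape — area = 55.77 mm²; the r=8.5 cylinder at (-2.5, -3) contributes a regular 12-gon of circumradius 8.5 (area = (12/2)·8.500²·sin(360°/12) = 216.75 mm²); Merging all regions: the 2 present regions are separate (no shared area or edge), so areas and boundary lengths simply add and each stays a separate island — area = 272.52 mm²; (whole slice rotated 75° about Z — lengths, areas and connectivity unchanged). So its area = 272.52 mm². Layer 125 (z = 12.5): the cylinder is not intersected at this z (z outside [0, 7]); the r=9 sphere at (2, 14.5) contributes a regular 12-gon of circumradius √(9²−1.5²) = 8.874 (area = (12/2)·8.874²·sin(360°/12) = 236.25 mm²); Combining (union): only the r=9 sphere at (2, 14.5) is present, so the union is just that shape — area = 236.25 mm²; the cylinder at (-2.5, -3): section is a regular 12-gon, circumradius r=8.5 (area = (12/2)·8.500²·sin(360°/12) = 216.75 mm²); Merging all regions: the 2 present regions are separate (no shared area or edge), so areas and boundary lengths simply add and each stays a separate island — area = 453.00 mm²; (rotated 75° about Z; rotation is an isometry so areas/perimeters/island counts are preserved). So its area = 453.00 mm². Layer 125 is larger (453.00 vs 272.52 mm²).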